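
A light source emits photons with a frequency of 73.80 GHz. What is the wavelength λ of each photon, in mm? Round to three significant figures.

4.06 mm

Take c = 2.99792458e8 m/s.
First convert: f = 73.80 GHz = 7.380e10 Hz.
For a photon λ = c/f, so λ = 0.004062 m.
Converting to mm: λ = 4.062 mm ≈ 4.06 mm.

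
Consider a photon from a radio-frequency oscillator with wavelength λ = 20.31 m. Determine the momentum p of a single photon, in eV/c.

6.10·10^-8 eV/c

(h = 6.62607015·10^-34 J·s, c = 2.99792458·10^8 m/s, 1 eV = 1.602176634·10^-19 J.)
Since p = h/λ for a photon, p = 3.262·10^-35 kg·m/s.
Converting to eV/c: p = 6.105·10^-8 eV/c ≈ 6.10·10^-8 eV/c.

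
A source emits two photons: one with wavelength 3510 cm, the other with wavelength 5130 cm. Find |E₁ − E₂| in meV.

1.12 × 10^-5 meV

Using E = hc/λ: E₁ = 5.659 × 10^-27 J, E₂ = 3.872 × 10^-27 J.
|ΔE| = |5.659 × 10^-27 − 3.872 × 10^-27| = 1.79 × 10^-27 J = 1.12 × 10^-5 meV.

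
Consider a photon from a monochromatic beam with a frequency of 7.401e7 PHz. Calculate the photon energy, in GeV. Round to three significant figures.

First convert: f = 7.401e7 PHz = 7.401e22 Hz.
The photon relation is E = hf, giving E = 4.904e-11 J.
Converting to GeV: E = 0.3061 GeV ≈ 0.306 GeV.

0.306 GeV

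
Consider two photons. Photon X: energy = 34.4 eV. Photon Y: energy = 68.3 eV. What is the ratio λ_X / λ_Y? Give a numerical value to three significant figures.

λ_X = 3.604e-8 m (from energy = 34.4 eV, via λ = hc/E).
λ_Y = 1.815e-8 m (from energy = 68.3 eV, via λ = hc/E).
Ratio = 3.604e-8 / 1.815e-8 = 1.99.

1.99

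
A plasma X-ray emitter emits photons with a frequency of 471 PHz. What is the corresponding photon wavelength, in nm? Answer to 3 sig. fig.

Take c = 2.99792458 × 10^8 m/s.
Convert to SI: f = 471 PHz = 4.71 × 10^17 Hz.
The photon relation is λ = c/f, giving λ = 6.365 × 10^-10 m.
Converting to nm: λ = 0.6365 nm ≈ 0.637 nm.

0.637 nm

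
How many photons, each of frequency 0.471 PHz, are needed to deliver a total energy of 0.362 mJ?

1.16 × 10^15 photons

Per-photon energy: E = 3.121 × 10^-19 J (from frequency = 0.471 PHz).
N = E_total / E_photon = 3.62 × 10^-4 J / 3.121 × 10^-19 J = 1.16 × 10^15.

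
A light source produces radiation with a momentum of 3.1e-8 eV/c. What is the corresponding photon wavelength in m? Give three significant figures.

Use h = 6.62607015e-34 J·s, c = 2.99792458e8 m/s, 1 eV = 1.602176634e-19 J.
First convert: p = 3.1e-8 eV/c = 1.6567e-35 kg·m/s.
For a photon λ = h/p, so λ = 39.99 m.
So λ ≈ 40.0 m.

40.0 m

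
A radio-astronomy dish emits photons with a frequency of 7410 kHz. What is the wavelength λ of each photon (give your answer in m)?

40.5 m

In SI units: f = 7410 kHz = 7.41 × 10^6 Hz.
Since λ = c/f for a photon, λ = 40.46 m.
So λ ≈ 40.5 m.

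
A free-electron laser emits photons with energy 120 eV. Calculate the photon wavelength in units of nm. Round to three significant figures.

Convert to SI: E = 120 eV = 1.9226 × 10^-17 J.
Apply λ = hc/E: λ = 1.033 × 10^-8 m.
Converting to nm: λ = 10.33 nm ≈ 10.3 nm.

10.3 nm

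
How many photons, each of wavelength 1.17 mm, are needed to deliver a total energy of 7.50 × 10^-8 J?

Per-photon energy: E = 1.698 × 10^-22 J (from wavelength = 1.17 mm).
N = E_total / E_photon = 7.50 × 10^-8 J / 1.698 × 10^-22 J = 4.42 × 10^14.

4.42 × 10^14 photons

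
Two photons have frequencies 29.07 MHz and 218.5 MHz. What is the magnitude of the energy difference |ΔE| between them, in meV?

Using E = hf: E₁ = 1.9262e-26 J, E₂ = 1.4478e-25 J.
|ΔE| = |1.9262e-26 − 1.4478e-25| = 1.26e-25 J = 7.83e-4 meV.

7.83e-4 meV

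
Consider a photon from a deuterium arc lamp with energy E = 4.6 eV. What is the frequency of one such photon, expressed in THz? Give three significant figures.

1110 THz

In SI units: E = 4.6 eV = 7.3700e-19 J.
Since f = E/h for a photon, f = 1.112e15 Hz.
Converting to THz: f = 1112 THz ≈ 1110 THz.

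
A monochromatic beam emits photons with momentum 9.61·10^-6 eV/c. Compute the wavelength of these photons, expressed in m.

0.129 m

Use h = 6.62607015·10^-34 J·s, c = 2.99792458·10^8 m/s, 1 eV = 1.602176634·10^-19 J.
Convert to SI: p = 9.61·10^-6 eV/c = 5.1359·10^-33 kg·m/s.
The photon relation is λ = h/p, giving λ = 0.1290 m.
So λ ≈ 0.129 m.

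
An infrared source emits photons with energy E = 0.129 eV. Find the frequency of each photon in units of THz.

31.2 THz

Convert to SI: E = 0.129 eV = 2.0668e-20 J.
The photon relation is f = E/h, giving f = 3.119e13 Hz.
Converting to THz: f = 31.19 THz ≈ 31.2 THz.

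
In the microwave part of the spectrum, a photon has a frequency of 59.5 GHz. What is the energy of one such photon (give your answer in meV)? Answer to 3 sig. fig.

0.246 meV

(h = 6.62607015·10^-34 J·s, 1 eV = 1.602176634·10^-19 J.)
First convert: f = 59.5 GHz = 5.95·10^10 Hz.
Since E = hf for a photon, E = 3.943·10^-23 J.
Converting to meV: E = 0.2461 meV ≈ 0.246 meV.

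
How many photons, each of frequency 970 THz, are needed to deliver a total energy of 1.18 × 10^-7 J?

1.84 × 10^11 photons

Per-photon energy: E = 6.427 × 10^-19 J (from frequency = 970 THz).
N = E_total / E_photon = 1.18 × 10^-7 J / 6.427 × 10^-19 J = 1.84 × 10^11.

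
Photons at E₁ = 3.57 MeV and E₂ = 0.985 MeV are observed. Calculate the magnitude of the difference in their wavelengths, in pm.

Using λ = hc/E: λ₁ = 3.473e-13 m, λ₂ = 1.259e-12 m.
|Δλ| = |3.473e-13 − 1.259e-12| = 9.11e-13 m = 0.911 pm.

0.911 pm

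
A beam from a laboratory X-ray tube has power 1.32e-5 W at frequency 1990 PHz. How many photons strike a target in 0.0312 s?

Total energy: E_total = P·t = 1.32e-5 × 0.0312 = 4.118e-7 J.
Per-photon energy: E = 1.319e-15 J.
N = E_total / E_photon = 3.12e8.

3.12e8 photons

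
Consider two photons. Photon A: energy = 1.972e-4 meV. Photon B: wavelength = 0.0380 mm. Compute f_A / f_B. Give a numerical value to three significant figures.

6.04e-6

f_A = 4.768e7 Hz (from energy = 1.972e-4 meV, via f = E/h).
f_B = 7.889e12 Hz (from wavelength = 0.0380 mm, via f = c/λ).
Ratio = 4.768e7 / 7.889e12 = 6.04e-6.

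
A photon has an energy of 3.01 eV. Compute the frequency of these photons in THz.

728 THz

Convert to SI: E = 3.01 eV = 4.8226 × 10^-19 J.
The photon relation is f = E/h, giving f = 7.278 × 10^14 Hz.
Converting to THz: f = 727.8 THz ≈ 728 THz.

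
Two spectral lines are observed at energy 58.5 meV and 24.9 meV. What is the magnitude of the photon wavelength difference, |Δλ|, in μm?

28.6 μm

Using λ = hc/E: λ₁ = 2.119·10^-5 m, λ₂ = 4.979·10^-5 m.
|Δλ| = |2.119·10^-5 − 4.979·10^-5| = 2.86·10^-5 m = 28.6 μm.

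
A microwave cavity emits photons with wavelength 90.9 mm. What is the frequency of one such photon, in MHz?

Convert to SI: λ = 90.9 mm = 0.0909 m.
Apply f = c/λ: f = 3.298e9 Hz.
Converting to MHz: f = 3298 MHz ≈ 3300 MHz.

3300 MHz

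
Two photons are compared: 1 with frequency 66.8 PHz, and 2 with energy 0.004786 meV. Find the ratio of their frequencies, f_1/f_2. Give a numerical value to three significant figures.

f_1 = 6.680 × 10^16 Hz (from frequency = 66.8 PHz, via f given directly).
f_2 = 1.157 × 10^9 Hz (from energy = 0.004786 meV, via f = E/h).
Ratio = 6.680 × 10^16 / 1.157 × 10^9 = 5.77 × 10^7.

5.77 × 10^7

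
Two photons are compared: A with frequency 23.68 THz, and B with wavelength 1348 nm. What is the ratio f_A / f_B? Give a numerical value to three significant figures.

f_A = 2.368e13 Hz (from frequency = 23.68 THz, via f given directly).
f_B = 2.224e14 Hz (from wavelength = 1348 nm, via f = c/λ).
Ratio = 2.368e13 / 2.224e14 = 0.106.

0.106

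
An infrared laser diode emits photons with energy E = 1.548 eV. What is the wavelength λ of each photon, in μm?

0.801 μm

Convert to SI: E = 1.548 eV = 2.4802e-19 J.
Since λ = hc/E for a photon, λ = 8.009e-7 m.
Converting to μm: λ = 0.8009 μm ≈ 0.801 μm.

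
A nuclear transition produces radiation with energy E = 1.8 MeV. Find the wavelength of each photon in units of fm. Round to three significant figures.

Take h = 6.62607015e-34 J·s, c = 2.99792458e8 m/s, 1 eV = 1.602176634e-19 J.
Convert to SI: E = 1.8 MeV = 2.8839e-13 J.
For a photon λ = hc/E, so λ = 6.888e-13 m.
Converting to fm: λ = 688.8 fm ≈ 689 fm.

689 fm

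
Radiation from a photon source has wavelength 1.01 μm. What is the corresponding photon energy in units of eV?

1.23 eV

Take h = 6.62607015 × 10^-34 J·s, c = 2.99792458 × 10^8 m/s, 1 eV = 1.602176634 × 10^-19 J.
In SI units: λ = 1.01 μm = 1.01 × 10^-6 m.
The photon relation is E = hc/λ, giving E = 1.967 × 10^-19 J.
Converting to eV: E = 1.228 eV ≈ 1.23 eV.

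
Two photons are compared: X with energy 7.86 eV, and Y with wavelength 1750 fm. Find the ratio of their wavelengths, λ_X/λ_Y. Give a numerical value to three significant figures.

λ_X = 1.577e-7 m (from energy = 7.86 eV, via λ = hc/E).
λ_Y = 1.750e-12 m (from wavelength = 1750 fm, via λ given directly).
Ratio = 1.577e-7 / 1.750e-12 = 9.01e4.

9.01e4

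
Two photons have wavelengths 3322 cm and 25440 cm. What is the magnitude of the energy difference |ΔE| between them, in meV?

Using E = hc/λ: E₁ = 5.9797·10^-27 J, E₂ = 7.8084·10^-28 J.
|ΔE| = |5.9797·10^-27 − 7.8084·10^-28| = 5.20·10^-27 J = 3.24·10^-5 meV.

3.24·10^-5 meV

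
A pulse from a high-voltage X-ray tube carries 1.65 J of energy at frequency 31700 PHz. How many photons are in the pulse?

7.86e13 photons

Per-photon energy: E = 2.100e-14 J (from frequency = 31700 PHz).
N = E_total / E_photon = 1.65 J / 2.100e-14 J = 7.86e13.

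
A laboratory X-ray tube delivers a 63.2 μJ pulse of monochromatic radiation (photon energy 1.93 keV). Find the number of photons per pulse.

2.04e11 photons

Per-photon energy: E = 3.092e-16 J (from energy = 1.93 keV).
N = E_total / E_photon = 6.32e-5 J / 3.092e-16 J = 2.04e11.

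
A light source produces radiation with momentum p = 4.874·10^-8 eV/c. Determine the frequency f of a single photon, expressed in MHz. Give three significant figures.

11.8 MHz

Take h = 6.62607015·10^-34 J·s, c = 2.99792458·10^8 m/s, 1 eV = 1.602176634·10^-19 J.
First convert: p = 4.874·10^-8 eV/c = 2.6048·10^-35 kg·m/s.
The photon relation is f = pc/h, giving f = 1.179·10^7 Hz.
Converting to MHz: f = 11.79 MHz ≈ 11.8 MHz.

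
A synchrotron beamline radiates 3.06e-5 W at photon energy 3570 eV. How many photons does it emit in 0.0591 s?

3.16e9 photons

Total energy: E_total = P·t = 3.06e-5 × 0.0591 = 1.808e-6 J.
Per-photon energy: E = 5.720e-16 J.
N = E_total / E_photon = 3.16e9.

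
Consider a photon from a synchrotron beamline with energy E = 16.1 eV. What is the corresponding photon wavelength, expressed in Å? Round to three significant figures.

770 Å

Convert to SI: E = 16.1 eV = 2.5795e-18 J.
Apply λ = hc/E: λ = 7.701e-8 m.
Converting to Å: λ = 770.1 Å ≈ 770 Å.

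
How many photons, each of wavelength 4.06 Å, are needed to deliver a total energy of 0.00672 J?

Per-photon energy: E = 4.893e-16 J (from wavelength = 4.06 Å).
N = E_total / E_photon = 0.00672 J / 4.893e-16 J = 1.37e13.

1.37e13 photons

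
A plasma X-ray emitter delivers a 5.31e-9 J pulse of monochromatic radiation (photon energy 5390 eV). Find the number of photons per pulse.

6.15e6 photons

Per-photon energy: E = 8.636e-16 J (from energy = 5390 eV).
N = E_total / E_photon = 5.31e-9 J / 8.636e-16 J = 6.15e6.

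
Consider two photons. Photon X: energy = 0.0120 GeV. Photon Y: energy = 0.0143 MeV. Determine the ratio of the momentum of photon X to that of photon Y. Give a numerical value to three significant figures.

839

p_X = 6.413e-21 kg·m/s (from energy = 0.0120 GeV, via p = E/c).
p_Y = 7.642e-24 kg·m/s (from energy = 0.0143 MeV, via p = E/c).
Ratio = 6.413e-21 / 7.642e-24 = 839.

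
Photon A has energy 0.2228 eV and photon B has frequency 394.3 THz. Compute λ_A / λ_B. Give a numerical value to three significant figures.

λ_A = 5.565e-6 m (from energy = 0.2228 eV, via λ = hc/E).
λ_B = 7.603e-7 m (from frequency = 394.3 THz, via λ = c/f).
Ratio = 5.565e-6 / 7.603e-7 = 7.32.

7.32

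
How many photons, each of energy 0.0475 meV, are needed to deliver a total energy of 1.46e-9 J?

Per-photon energy: E = 7.610e-24 J (from energy = 0.0475 meV).
N = E_total / E_photon = 1.46e-9 J / 7.610e-24 J = 1.92e14.

1.92e14 photons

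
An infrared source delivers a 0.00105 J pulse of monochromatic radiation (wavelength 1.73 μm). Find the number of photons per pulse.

Per-photon energy: E = 1.148 × 10^-19 J (from wavelength = 1.73 μm).
N = E_total / E_photon = 0.00105 J / 1.148 × 10^-19 J = 9.14 × 10^15.

9.14 × 10^15 photons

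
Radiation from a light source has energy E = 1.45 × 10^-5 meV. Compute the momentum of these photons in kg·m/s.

Use c = 2.99792458 × 10^8 m/s, 1 eV = 1.602176634 × 10^-19 J.
Convert to SI: E = 1.45 × 10^-5 meV = 2.3232 × 10^-27 J.
Since p = E/c for a photon, p = 7.749 × 10^-36 kg·m/s.
So p ≈ 7.75 × 10^-36 kg·m/s.

7.75 × 10^-36 kg·m/s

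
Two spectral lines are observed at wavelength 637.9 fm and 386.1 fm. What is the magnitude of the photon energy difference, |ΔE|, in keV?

Using E = hc/λ: E₁ = 3.1140 × 10^-13 J, E₂ = 5.1449 × 10^-13 J.
|ΔE| = |3.1140 × 10^-13 − 5.1449 × 10^-13| = 2.03 × 10^-13 J = 1270 keV.

1270 keV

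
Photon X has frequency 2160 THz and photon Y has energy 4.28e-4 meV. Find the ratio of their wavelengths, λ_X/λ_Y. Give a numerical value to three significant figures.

λ_X = 1.388e-7 m (from frequency = 2160 THz, via λ = c/f).
λ_Y = 2.897 m (from energy = 4.28e-4 meV, via λ = hc/E).
Ratio = 1.388e-7 / 2.897 = 4.79e-8.

4.79e-8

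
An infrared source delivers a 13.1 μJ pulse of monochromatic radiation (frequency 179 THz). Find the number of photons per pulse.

1.10e14 photons

Per-photon energy: E = 1.186e-19 J (from frequency = 179 THz).
N = E_total / E_photon = 1.31e-5 J / 1.186e-19 J = 1.10e14.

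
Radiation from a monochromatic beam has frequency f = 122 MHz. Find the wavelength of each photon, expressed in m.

In SI units: f = 122 MHz = 1.22e8 Hz.
The photon relation is λ = c/f, giving λ = 2.457 m.
So λ ≈ 2.46 m.

2.46 m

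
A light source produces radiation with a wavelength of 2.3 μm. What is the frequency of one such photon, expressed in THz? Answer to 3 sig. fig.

In SI units: λ = 2.3 μm = 2.3e-6 m.
The photon relation is f = c/λ, giving f = 1.303e14 Hz.
Converting to THz: f = 130.3 THz ≈ 130 THz.

130 THz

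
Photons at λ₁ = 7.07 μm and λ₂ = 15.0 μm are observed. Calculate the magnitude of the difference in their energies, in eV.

Using E = hc/λ: E₁ = 2.810e-20 J, E₂ = 1.324e-20 J.
|ΔE| = |2.810e-20 − 1.324e-20| = 1.49e-20 J = 0.0927 eV.

0.0927 eV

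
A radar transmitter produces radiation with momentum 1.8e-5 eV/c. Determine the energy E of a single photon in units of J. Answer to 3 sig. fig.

Use c = 2.99792458e8 m/s, 1 eV = 1.602176634e-19 J.
First convert: p = 1.8e-5 eV/c = 9.6197e-33 kg·m/s.
Apply E = pc: E = 2.884e-24 J.
So E ≈ 2.88e-24 J.

2.88e-24 J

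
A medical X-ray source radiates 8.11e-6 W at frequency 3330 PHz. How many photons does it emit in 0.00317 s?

Total energy: E_total = P·t = 8.11e-6 × 0.00317 = 2.571e-8 J.
Per-photon energy: E = 2.206e-15 J.
N = E_total / E_photon = 1.17e7.

1.17e7 photons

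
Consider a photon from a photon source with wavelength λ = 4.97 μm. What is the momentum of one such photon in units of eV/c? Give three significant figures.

(h = 6.62607015e-34 J·s, c = 2.99792458e8 m/s, 1 eV = 1.602176634e-19 J.)
In SI units: λ = 4.97 μm = 4.97e-6 m.
Since p = h/λ for a photon, p = 1.333e-28 kg·m/s.
Converting to eV/c: p = 0.2495 eV/c ≈ 0.249 eV/c.

0.249 eV/c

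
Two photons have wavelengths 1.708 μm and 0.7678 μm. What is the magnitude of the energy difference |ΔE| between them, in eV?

0.889 eV

Using E = hc/λ: E₁ = 1.1630e-19 J, E₂ = 2.5872e-19 J.
|ΔE| = |1.1630e-19 − 2.5872e-19| = 1.42e-19 J = 0.889 eV.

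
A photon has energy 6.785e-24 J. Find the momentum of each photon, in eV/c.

Use c = 2.99792458e8 m/s, 1 eV = 1.602176634e-19 J.
For a photon p = E/c, so p = 2.263e-32 kg·m/s.
Converting to eV/c: p = 4.235e-5 eV/c ≈ 4.23e-5 eV/c.

4.23e-5 eV/c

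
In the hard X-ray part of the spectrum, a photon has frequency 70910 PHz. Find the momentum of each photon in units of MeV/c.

0.293 MeV/c

In SI units: f = 70910 PHz = 7.091e19 Hz.
The photon relation is p = hf/c, giving p = 1.567e-22 kg·m/s.
Converting to MeV/c: p = 0.2933 MeV/c ≈ 0.293 MeV/c.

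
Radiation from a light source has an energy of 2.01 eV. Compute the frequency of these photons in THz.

Use h = 6.62607015e-34 J·s, 1 eV = 1.602176634e-19 J.
Convert to SI: E = 2.01 eV = 3.2204e-19 J.
Since f = E/h for a photon, f = 4.860e14 Hz.
Converting to THz: f = 486.0 THz ≈ 486 THz.

486 THz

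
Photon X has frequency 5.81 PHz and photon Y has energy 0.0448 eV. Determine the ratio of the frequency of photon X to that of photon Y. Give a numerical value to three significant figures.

536

f_X = 5.810 × 10^15 Hz (from frequency = 5.81 PHz, via f given directly).
f_Y = 1.083 × 10^13 Hz (from energy = 0.0448 eV, via f = E/h).
Ratio = 5.810 × 10^15 / 1.083 × 10^13 = 536.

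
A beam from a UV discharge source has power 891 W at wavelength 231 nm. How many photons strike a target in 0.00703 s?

7.28·10^18 photons

Total energy: E_total = P·t = 891 × 0.00703 = 6.264 J.
Per-photon energy: E = 8.599·10^-19 J.
N = E_total / E_photon = 7.28·10^18.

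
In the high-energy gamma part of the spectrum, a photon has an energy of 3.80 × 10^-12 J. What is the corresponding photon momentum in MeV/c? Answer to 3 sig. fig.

23.7 MeV/c

For a photon p = E/c, so p = 1.268 × 10^-20 kg·m/s.
Converting to MeV/c: p = 23.72 MeV/c ≈ 23.7 MeV/c.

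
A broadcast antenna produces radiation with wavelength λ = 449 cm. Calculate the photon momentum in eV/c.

2.76 × 10^-7 eV/c

First convert: λ = 449 cm = 4.49 m.
Since p = h/λ for a photon, p = 1.476 × 10^-34 kg·m/s.
Converting to eV/c: p = 2.761 × 10^-7 eV/c ≈ 2.76 × 10^-7 eV/c.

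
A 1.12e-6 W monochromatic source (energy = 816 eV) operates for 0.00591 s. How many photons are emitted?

5.06e7 photons

Total energy: E_total = P·t = 1.12e-6 × 0.00591 = 6.619e-9 J.
Per-photon energy: E = 1.307e-16 J.
N = E_total / E_photon = 5.06e7.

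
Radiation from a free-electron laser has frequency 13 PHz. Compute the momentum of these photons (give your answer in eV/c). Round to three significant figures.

53.8 eV/c

In SI units: f = 13 PHz = 1.3·10^16 Hz.
Apply p = hf/c: p = 2.873·10^-26 kg·m/s.
Converting to eV/c: p = 53.76 eV/c ≈ 53.8 eV/c.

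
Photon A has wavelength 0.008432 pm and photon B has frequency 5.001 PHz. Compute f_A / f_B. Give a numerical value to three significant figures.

7.11e6

f_A = 3.555e22 Hz (from wavelength = 0.008432 pm, via f = c/λ).
f_B = 5.001e15 Hz (from frequency = 5.001 PHz, via f given directly).
Ratio = 3.555e22 / 5.001e15 = 7.11e6.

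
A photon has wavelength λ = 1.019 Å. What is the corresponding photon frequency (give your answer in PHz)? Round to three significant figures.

2940 PHz

(c = 2.99792458·10^8 m/s.)
Convert to SI: λ = 1.019 Å = 1.019·10^-10 m.
Since f = c/λ for a photon, f = 2.942·10^18 Hz.
Converting to PHz: f = 2942 PHz ≈ 2940 PHz.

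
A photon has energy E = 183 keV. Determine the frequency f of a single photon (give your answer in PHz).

In SI units: E = 183 keV = 2.9320 × 10^-14 J.
For a photon f = E/h, so f = 4.425 × 10^19 Hz.
Converting to PHz: f = 44250 PHz ≈ 4.42 × 10^4 PHz.

4.42 × 10^4 PHz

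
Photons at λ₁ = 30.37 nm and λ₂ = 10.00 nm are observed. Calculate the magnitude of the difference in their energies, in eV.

Using E = hc/λ: E₁ = 6.5408e-18 J, E₂ = 1.9864e-17 J.
|ΔE| = |6.5408e-18 − 1.9864e-17| = 1.33e-17 J = 83.2 eV.

83.2 eV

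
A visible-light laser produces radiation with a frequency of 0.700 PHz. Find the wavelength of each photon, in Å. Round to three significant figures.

First convert: f = 0.700 PHz = 7.00e14 Hz.
For a photon λ = c/f, so λ = 4.283e-7 m.
Converting to Å: λ = 4283 Å ≈ 4280 Å.

4280 Å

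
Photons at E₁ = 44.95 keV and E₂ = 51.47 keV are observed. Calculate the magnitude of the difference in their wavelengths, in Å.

0.0349 Å

Using λ = hc/E: λ₁ = 2.7583e-11 m, λ₂ = 2.4089e-11 m.
|Δλ| = |2.7583e-11 − 2.4089e-11| = 3.49e-12 m = 0.0349 Å.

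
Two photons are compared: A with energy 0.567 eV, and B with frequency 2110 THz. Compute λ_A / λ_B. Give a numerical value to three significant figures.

15.4

λ_A = 2.187 × 10^-6 m (from energy = 0.567 eV, via λ = hc/E).
λ_B = 1.421 × 10^-7 m (from frequency = 2110 THz, via λ = c/f).
Ratio = 2.187 × 10^-6 / 1.421 × 10^-7 = 15.4.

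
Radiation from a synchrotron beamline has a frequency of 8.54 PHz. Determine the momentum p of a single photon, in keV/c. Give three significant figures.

0.0353 keV/c

First convert: f = 8.54 PHz = 8.54·10^15 Hz.
The photon relation is p = hf/c, giving p = 1.888·10^-26 kg·m/s.
Converting to keV/c: p = 0.03532 keV/c ≈ 0.0353 keV/c.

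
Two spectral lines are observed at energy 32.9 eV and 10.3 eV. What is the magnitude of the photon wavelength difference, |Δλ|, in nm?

Using λ = hc/E: λ₁ = 3.769·10^-8 m, λ₂ = 1.204·10^-7 m.
|Δλ| = |3.769·10^-8 − 1.204·10^-7| = 8.27·10^-8 m = 82.7 nm.

82.7 nm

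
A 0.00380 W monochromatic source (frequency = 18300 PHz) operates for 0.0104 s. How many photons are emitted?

Total energy: E_total = P·t = 0.00380 × 0.0104 = 3.952e-5 J.
Per-photon energy: E = 1.213e-14 J.
N = E_total / E_photon = 3.26e9.

3.26e9 photons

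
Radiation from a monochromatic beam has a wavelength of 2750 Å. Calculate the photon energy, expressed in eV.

Take h = 6.62607015 × 10^-34 J·s, c = 2.99792458 × 10^8 m/s, 1 eV = 1.602176634 × 10^-19 J.
In SI units: λ = 2750 Å = 2.75 × 10^-7 m.
Since E = hc/λ for a photon, E = 7.223 × 10^-19 J.
Converting to eV: E = 4.509 eV ≈ 4.51 eV.

4.51 eV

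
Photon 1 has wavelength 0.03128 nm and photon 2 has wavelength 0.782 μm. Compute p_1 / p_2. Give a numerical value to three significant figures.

2.50 × 10^4

p_1 = 2.118 × 10^-23 kg·m/s (from wavelength = 0.03128 nm, via p = h/λ).
p_2 = 8.473 × 10^-28 kg·m/s (from wavelength = 0.782 μm, via p = h/λ).
Ratio = 2.118 × 10^-23 / 8.473 × 10^-28 = 2.50 × 10^4.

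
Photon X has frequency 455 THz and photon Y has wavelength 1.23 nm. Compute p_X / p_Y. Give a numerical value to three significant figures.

1.87e-3

p_X = 1.006e-27 kg·m/s (from frequency = 455 THz, via p = hf/c).
p_Y = 5.387e-25 kg·m/s (from wavelength = 1.23 nm, via p = h/λ).
Ratio = 1.006e-27 / 5.387e-25 = 1.87e-3.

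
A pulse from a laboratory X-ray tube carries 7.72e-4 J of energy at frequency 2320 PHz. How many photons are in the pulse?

5.02e11 photons

Per-photon energy: E = 1.537e-15 J (from frequency = 2320 PHz).
N = E_total / E_photon = 7.72e-4 J / 1.537e-15 J = 5.02e11.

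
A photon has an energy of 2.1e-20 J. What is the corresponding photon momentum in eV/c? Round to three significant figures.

0.131 eV/c

Take c = 2.99792458e8 m/s, 1 eV = 1.602176634e-19 J.
For a photon p = E/c, so p = 7.005e-29 kg·m/s.
Converting to eV/c: p = 0.1311 eV/c ≈ 0.131 eV/c.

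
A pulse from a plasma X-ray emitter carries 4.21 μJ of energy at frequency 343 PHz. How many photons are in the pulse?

1.85 × 10^10 photons

Per-photon energy: E = 2.273 × 10^-16 J (from frequency = 343 PHz).
N = E_total / E_photon = 4.21 × 10^-6 J / 2.273 × 10^-16 J = 1.85 × 10^10.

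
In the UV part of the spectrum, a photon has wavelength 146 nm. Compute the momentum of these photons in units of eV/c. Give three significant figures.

Convert to SI: λ = 146 nm = 1.46e-7 m.
The photon relation is p = h/λ, giving p = 4.538e-27 kg·m/s.
Converting to eV/c: p = 8.492 eV/c ≈ 8.49 eV/c.

8.49 eV/c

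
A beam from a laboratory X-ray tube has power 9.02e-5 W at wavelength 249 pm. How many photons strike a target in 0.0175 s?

1.98e9 photons

Total energy: E_total = P·t = 9.02e-5 × 0.0175 = 1.579e-6 J.
Per-photon energy: E = 7.978e-16 J.
N = E_total / E_photon = 1.98e9.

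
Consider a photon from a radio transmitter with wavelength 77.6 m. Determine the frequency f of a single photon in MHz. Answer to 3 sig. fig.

Take c = 2.99792458 × 10^8 m/s.
Since f = c/λ for a photon, f = 3.863 × 10^6 Hz.
Converting to MHz: f = 3.863 MHz ≈ 3.86 MHz.

3.86 MHz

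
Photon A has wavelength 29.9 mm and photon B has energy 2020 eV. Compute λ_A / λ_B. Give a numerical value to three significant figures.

4.87e7

λ_A = 0.02990 m (from wavelength = 29.9 mm, via λ given directly).
λ_B = 6.138e-10 m (from energy = 2020 eV, via λ = hc/E).
Ratio = 0.02990 / 6.138e-10 = 4.87e7.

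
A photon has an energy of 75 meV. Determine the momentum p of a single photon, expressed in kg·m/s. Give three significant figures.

4.01e-29 kg·m/s

Convert to SI: E = 75 meV = 1.2016e-20 J.
The photon relation is p = E/c, giving p = 4.008e-29 kg·m/s.
So p ≈ 4.01e-29 kg·m/s.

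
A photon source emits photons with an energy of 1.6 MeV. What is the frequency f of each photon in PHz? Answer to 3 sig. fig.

3.87e5 PHz

(h = 6.62607015e-34 J·s, 1 eV = 1.602176634e-19 J.)
In SI units: E = 1.6 MeV = 2.5635e-13 J.
Apply f = E/h: f = 3.869e20 Hz.
Converting to PHz: f = 386900 PHz ≈ 3.87e5 PHz.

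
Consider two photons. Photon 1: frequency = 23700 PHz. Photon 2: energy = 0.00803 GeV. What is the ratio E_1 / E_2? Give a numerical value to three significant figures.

E_1 = 1.570 × 10^-14 J (from frequency = 23700 PHz, via E = hf).
E_2 = 1.287 × 10^-12 J (from energy = 0.00803 GeV, via E given directly).
Ratio = 1.570 × 10^-14 / 1.287 × 10^-12 = 0.0122.

0.0122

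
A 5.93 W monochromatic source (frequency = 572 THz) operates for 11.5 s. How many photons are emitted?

1.80 × 10^20 photons

Total energy: E_total = P·t = 5.93 × 11.5 = 68.19 J.
Per-photon energy: E = 3.790 × 10^-19 J.
N = E_total / E_photon = 1.80 × 10^20.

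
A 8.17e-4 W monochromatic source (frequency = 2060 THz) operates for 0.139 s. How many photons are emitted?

Total energy: E_total = P·t = 8.17e-4 × 0.139 = 1.136e-4 J.
Per-photon energy: E = 1.365e-18 J.
N = E_total / E_photon = 8.32e13.

8.32e13 photons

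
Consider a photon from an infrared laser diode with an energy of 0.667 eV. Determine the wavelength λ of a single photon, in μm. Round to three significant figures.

1.86 μm

Convert to SI: E = 0.667 eV = 1.0687e-19 J.
Since λ = hc/E for a photon, λ = 1.859e-6 m.
Converting to μm: λ = 1.859 μm ≈ 1.86 μm.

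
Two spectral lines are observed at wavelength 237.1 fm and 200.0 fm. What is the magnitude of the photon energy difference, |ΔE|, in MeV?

0.970 MeV

Using E = hc/λ: E₁ = 8.3781 × 10^-13 J, E₂ = 9.9322 × 10^-13 J.
|ΔE| = |8.3781 × 10^-13 − 9.9322 × 10^-13| = 1.55 × 10^-13 J = 0.970 MeV.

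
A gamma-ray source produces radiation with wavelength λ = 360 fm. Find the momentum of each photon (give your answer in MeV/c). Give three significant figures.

3.44 MeV/c

Take h = 6.62607015 × 10^-34 J·s, c = 2.99792458 × 10^8 m/s, 1 eV = 1.602176634 × 10^-19 J.
Convert to SI: λ = 360 fm = 3.6 × 10^-13 m.
The photon relation is p = h/λ, giving p = 1.841 × 10^-21 kg·m/s.
Converting to MeV/c: p = 3.444 MeV/c ≈ 3.44 MeV/c.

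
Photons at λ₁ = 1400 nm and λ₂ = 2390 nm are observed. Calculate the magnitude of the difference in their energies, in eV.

Using E = hc/λ: E₁ = 1.419e-19 J, E₂ = 8.311e-20 J.
|ΔE| = |1.419e-19 − 8.311e-20| = 5.88e-20 J = 0.367 eV.

0.367 eV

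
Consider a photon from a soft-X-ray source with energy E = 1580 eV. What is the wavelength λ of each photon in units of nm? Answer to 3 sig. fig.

0.785 nm

In SI units: E = 1580 eV = 2.5314e-16 J.
The photon relation is λ = hc/E, giving λ = 7.847e-10 m.
Converting to nm: λ = 0.7847 nm ≈ 0.785 nm.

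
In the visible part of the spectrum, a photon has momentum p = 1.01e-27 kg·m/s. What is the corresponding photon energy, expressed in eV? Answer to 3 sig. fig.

Use c = 2.99792458e8 m/s, 1 eV = 1.602176634e-19 J.
For a photon E = pc, so E = 3.028e-19 J.
Converting to eV: E = 1.890 eV ≈ 1.89 eV.

1.89 eV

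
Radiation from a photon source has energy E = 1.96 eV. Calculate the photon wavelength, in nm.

633 nm

(h = 6.62607015e-34 J·s, c = 2.99792458e8 m/s, 1 eV = 1.602176634e-19 J.)
Convert to SI: E = 1.96 eV = 3.1403e-19 J.
Apply λ = hc/E: λ = 6.326e-7 m.
Converting to nm: λ = 632.6 nm ≈ 633 nm.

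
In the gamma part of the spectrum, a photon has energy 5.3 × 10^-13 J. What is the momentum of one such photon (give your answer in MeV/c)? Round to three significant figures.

For a photon p = E/c, so p = 1.768 × 10^-21 kg·m/s.
Converting to MeV/c: p = 3.308 MeV/c ≈ 3.31 MeV/c.

3.31 MeV/c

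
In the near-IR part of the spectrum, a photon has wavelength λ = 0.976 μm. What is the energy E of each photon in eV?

Take h = 6.62607015e-34 J·s, c = 2.99792458e8 m/s, 1 eV = 1.602176634e-19 J.
First convert: λ = 0.976 μm = 9.76e-7 m.
The photon relation is E = hc/λ, giving E = 2.035e-19 J.
Converting to eV: E = 1.270 eV ≈ 1.27 eV.

1.27 eV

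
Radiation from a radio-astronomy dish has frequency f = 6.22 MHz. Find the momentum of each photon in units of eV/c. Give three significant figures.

(h = 6.62607015 × 10^-34 J·s, c = 2.99792458 × 10^8 m/s, 1 eV = 1.602176634 × 10^-19 J.)
Convert to SI: f = 6.22 MHz = 6.22 × 10^6 Hz.
The photon relation is p = hf/c, giving p = 1.375 × 10^-35 kg·m/s.
Converting to eV/c: p = 2.572 × 10^-8 eV/c ≈ 2.57 × 10^-8 eV/c.

2.57 × 10^-8 eV/c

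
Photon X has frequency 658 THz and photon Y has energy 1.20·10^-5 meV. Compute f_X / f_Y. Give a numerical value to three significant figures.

2.27·10^8

f_X = 6.580·10^14 Hz (from frequency = 658 THz, via f given directly).
f_Y = 2.902·10^6 Hz (from energy = 1.20·10^-5 meV, via f = E/h).
Ratio = 6.580·10^14 / 2.902·10^6 = 2.27·10^8.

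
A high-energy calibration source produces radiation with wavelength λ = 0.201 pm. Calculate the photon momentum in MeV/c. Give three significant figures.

6.17 MeV/c

Use h = 6.62607015·10^-34 J·s, c = 2.99792458·10^8 m/s, 1 eV = 1.602176634·10^-19 J.
Convert to SI: λ = 0.201 pm = 2.01·10^-13 m.
Apply p = h/λ: p = 3.297·10^-21 kg·m/s.
Converting to MeV/c: p = 6.168 MeV/c ≈ 6.17 MeV/c.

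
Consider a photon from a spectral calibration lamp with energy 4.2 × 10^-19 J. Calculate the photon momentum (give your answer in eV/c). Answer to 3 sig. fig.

2.62 eV/c

(c = 2.99792458 × 10^8 m/s, 1 eV = 1.602176634 × 10^-19 J.)
Since p = E/c for a photon, p = 1.401 × 10^-27 kg·m/s.
Converting to eV/c: p = 2.621 eV/c ≈ 2.62 eV/c.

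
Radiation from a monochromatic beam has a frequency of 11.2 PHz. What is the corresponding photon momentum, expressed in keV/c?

Use h = 6.62607015e-34 J·s, c = 2.99792458e8 m/s, 1 eV = 1.602176634e-19 J.
Convert to SI: f = 11.2 PHz = 1.12e16 Hz.
Apply p = hf/c: p = 2.475e-26 kg·m/s.
Converting to keV/c: p = 0.04632 keV/c ≈ 0.0463 keV/c.

0.0463 keV/c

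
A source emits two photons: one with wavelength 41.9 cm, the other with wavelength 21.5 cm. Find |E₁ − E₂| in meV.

Using E = hc/λ: E₁ = 4.741 × 10^-25 J, E₂ = 9.239 × 10^-25 J.
|ΔE| = |4.741 × 10^-25 − 9.239 × 10^-25| = 4.50 × 10^-25 J = 2.81 × 10^-3 meV.

2.81 × 10^-3 meV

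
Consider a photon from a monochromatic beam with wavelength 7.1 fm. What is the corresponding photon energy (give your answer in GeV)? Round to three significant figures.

First convert: λ = 7.1 fm = 7.1e-15 m.
Apply E = hc/λ: E = 2.798e-11 J.
Converting to GeV: E = 0.1746 GeV ≈ 0.175 GeV.

0.175 GeV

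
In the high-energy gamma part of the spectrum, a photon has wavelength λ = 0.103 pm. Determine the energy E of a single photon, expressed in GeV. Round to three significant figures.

0.0120 GeV

(h = 6.62607015 × 10^-34 J·s, c = 2.99792458 × 10^8 m/s, 1 eV = 1.602176634 × 10^-19 J.)
Convert to SI: λ = 0.103 pm = 1.03 × 10^-13 m.
Apply E = hc/λ: E = 1.929 × 10^-12 J.
Converting to GeV: E = 0.01204 GeV ≈ 0.0120 GeV.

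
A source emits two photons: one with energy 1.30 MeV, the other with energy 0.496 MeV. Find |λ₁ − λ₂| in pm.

1.55 pm

Using λ = hc/E: λ₁ = 9.537e-13 m, λ₂ = 2.500e-12 m.
|Δλ| = |9.537e-13 − 2.500e-12| = 1.55e-12 m = 1.55 pm.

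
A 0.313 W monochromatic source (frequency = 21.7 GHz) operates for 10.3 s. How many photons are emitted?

Total energy: E_total = P·t = 0.313 × 10.3 = 3.224 J.
Per-photon energy: E = 1.438e-23 J.
N = E_total / E_photon = 2.24e23.

2.24e23 photons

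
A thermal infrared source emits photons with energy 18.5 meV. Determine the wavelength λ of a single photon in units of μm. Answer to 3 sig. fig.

67.0 μm

(h = 6.62607015e-34 J·s, c = 2.99792458e8 m/s, 1 eV = 1.602176634e-19 J.)
Convert to SI: E = 18.5 meV = 2.9640e-21 J.
For a photon λ = hc/E, so λ = 6.702e-5 m.
Converting to μm: λ = 67.02 μm ≈ 67.0 μm.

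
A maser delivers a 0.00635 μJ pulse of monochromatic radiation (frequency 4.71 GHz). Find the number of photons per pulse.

Per-photon energy: E = 3.121e-24 J (from frequency = 4.71 GHz).
N = E_total / E_photon = 6.35e-9 J / 3.121e-24 J = 2.03e15.

2.03e15 photons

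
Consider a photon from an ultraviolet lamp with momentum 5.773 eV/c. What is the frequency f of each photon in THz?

1400 THz

Convert to SI: p = 5.773 eV/c = 3.0853 × 10^-27 kg·m/s.
For a photon f = pc/h, so f = 1.396 × 10^15 Hz.
Converting to THz: f = 1396 THz ≈ 1400 THz.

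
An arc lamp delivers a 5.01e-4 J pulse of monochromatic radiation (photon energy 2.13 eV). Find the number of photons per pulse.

Per-photon energy: E = 3.413e-19 J (from energy = 2.13 eV).
N = E_total / E_photon = 5.01e-4 J / 3.413e-19 J = 1.47e15.

1.47e15 photons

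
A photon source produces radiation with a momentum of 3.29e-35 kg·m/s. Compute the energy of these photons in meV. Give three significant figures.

Apply E = pc: E = 9.863e-27 J.
Converting to meV: E = 6.156e-5 meV ≈ 6.16e-5 meV.

6.16e-5 meV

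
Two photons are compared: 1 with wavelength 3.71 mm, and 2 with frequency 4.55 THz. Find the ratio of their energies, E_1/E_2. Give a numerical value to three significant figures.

E_1 = 5.354 × 10^-23 J (from wavelength = 3.71 mm, via E = hc/λ).
E_2 = 3.015 × 10^-21 J (from frequency = 4.55 THz, via E = hf).
Ratio = 5.354 × 10^-23 / 3.015 × 10^-21 = 0.0178.

0.0178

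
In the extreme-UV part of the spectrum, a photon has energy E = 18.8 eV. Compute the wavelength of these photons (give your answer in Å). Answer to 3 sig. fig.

659 Å

Take h = 6.62607015 × 10^-34 J·s, c = 2.99792458 × 10^8 m/s, 1 eV = 1.602176634 × 10^-19 J.
In SI units: E = 18.8 eV = 3.0121 × 10^-18 J.
For a photon λ = hc/E, so λ = 6.595 × 10^-8 m.
Converting to Å: λ = 659.5 Å ≈ 659 Å.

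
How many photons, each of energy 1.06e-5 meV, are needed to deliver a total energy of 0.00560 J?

3.30e24 photons

Per-photon energy: E = 1.698e-27 J (from energy = 1.06e-5 meV).
N = E_total / E_photon = 0.00560 J / 1.698e-27 J = 3.30e24.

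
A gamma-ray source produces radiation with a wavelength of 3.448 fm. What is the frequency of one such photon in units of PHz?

Take c = 2.99792458e8 m/s.
First convert: λ = 3.448 fm = 3.448e-15 m.
For a photon f = c/λ, so f = 8.695e22 Hz.
Converting to PHz: f = 8.695e7 PHz ≈ 8.69e7 PHz.

8.69e7 PHz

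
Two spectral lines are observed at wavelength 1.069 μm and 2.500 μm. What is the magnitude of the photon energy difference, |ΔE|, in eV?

Using E = hc/λ: E₁ = 1.8582e-19 J, E₂ = 7.9458e-20 J.
|ΔE| = |1.8582e-19 − 7.9458e-20| = 1.06e-19 J = 0.664 eV.

0.664 eV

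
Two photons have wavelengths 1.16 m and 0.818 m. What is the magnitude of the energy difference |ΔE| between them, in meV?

4.47·10^-4 meV

Using E = hc/λ: E₁ = 1.712·10^-25 J, E₂ = 2.428·10^-25 J.
|ΔE| = |1.712·10^-25 − 2.428·10^-25| = 7.16·10^-26 J = 4.47·10^-4 meV.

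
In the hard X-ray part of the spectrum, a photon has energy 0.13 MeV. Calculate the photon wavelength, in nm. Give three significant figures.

Take h = 6.62607015·10^-34 J·s, c = 2.99792458·10^8 m/s, 1 eV = 1.602176634·10^-19 J.
Convert to SI: E = 0.13 MeV = 2.0828·10^-14 J.
Since λ = hc/E for a photon, λ = 9.537·10^-12 m.
Converting to nm: λ = 0.009537 nm ≈ 9.54·10^-3 nm.

9.54·10^-3 nm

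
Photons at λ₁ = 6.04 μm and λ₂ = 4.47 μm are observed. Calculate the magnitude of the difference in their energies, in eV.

0.0721 eV

Using E = hc/λ: E₁ = 3.289 × 10^-20 J, E₂ = 4.444 × 10^-20 J.
|ΔE| = |3.289 × 10^-20 − 4.444 × 10^-20| = 1.16 × 10^-20 J = 0.0721 eV.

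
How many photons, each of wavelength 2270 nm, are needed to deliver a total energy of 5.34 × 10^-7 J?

6.10 × 10^12 photons

Per-photon energy: E = 8.751 × 10^-20 J (from wavelength = 2270 nm).
N = E_total / E_photon = 5.34 × 10^-7 J / 8.751 × 10^-20 J = 6.10 × 10^12.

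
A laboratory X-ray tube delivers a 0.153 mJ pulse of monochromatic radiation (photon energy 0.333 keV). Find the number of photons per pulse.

2.87e12 photons

Per-photon energy: E = 5.335e-17 J (from energy = 0.333 keV).
N = E_total / E_photon = 1.53e-4 J / 5.335e-17 J = 2.87e12.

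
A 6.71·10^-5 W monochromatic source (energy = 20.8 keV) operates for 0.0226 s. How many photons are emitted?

4.55·10^8 photons

Total energy: E_total = P·t = 6.71·10^-5 × 0.0226 = 1.516·10^-6 J.
Per-photon energy: E = 3.333·10^-15 J.
N = E_total / E_photon = 4.55·10^8.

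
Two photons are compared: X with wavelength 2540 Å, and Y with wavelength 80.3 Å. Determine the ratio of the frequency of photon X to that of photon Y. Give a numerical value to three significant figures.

f_X = 1.180e15 Hz (from wavelength = 2540 Å, via f = c/λ).
f_Y = 3.733e16 Hz (from wavelength = 80.3 Å, via f = c/λ).
Ratio = 1.180e15 / 3.733e16 = 0.0316.

0.0316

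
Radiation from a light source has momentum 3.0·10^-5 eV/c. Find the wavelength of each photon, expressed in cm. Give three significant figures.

(h = 6.62607015·10^-34 J·s, c = 2.99792458·10^8 m/s, 1 eV = 1.602176634·10^-19 J.)
Convert to SI: p = 3.0·10^-5 eV/c = 1.6033·10^-32 kg·m/s.
Since λ = h/p for a photon, λ = 0.04133 m.
Converting to cm: λ = 4.133 cm ≈ 4.13 cm.

4.13 cm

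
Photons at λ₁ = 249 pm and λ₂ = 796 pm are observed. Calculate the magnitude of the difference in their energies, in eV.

Using E = hc/λ: E₁ = 7.978 × 10^-16 J, E₂ = 2.496 × 10^-16 J.
|ΔE| = |7.978 × 10^-16 − 2.496 × 10^-16| = 5.48 × 10^-16 J = 3420 eV.

3420 eV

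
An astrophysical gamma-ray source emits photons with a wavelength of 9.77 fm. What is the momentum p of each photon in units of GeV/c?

Take h = 6.62607015 × 10^-34 J·s, c = 2.99792458 × 10^8 m/s, 1 eV = 1.602176634 × 10^-19 J.
In SI units: λ = 9.77 fm = 9.77 × 10^-15 m.
For a photon p = h/λ, so p = 6.782 × 10^-20 kg·m/s.
Converting to GeV/c: p = 0.1269 GeV/c ≈ 0.127 GeV/c.

0.127 GeV/c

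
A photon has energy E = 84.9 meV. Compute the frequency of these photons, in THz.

Convert to SI: E = 84.9 meV = 1.3602 × 10^-20 J.
Since f = E/h for a photon, f = 2.053 × 10^13 Hz.
Converting to THz: f = 20.53 THz ≈ 20.5 THz.

20.5 THz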